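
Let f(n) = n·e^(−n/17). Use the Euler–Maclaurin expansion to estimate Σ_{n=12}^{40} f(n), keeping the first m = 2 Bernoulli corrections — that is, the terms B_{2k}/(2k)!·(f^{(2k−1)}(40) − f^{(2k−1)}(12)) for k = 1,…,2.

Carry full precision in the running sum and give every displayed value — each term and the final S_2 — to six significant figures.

S_2 ≈ 156.080

The integral term ∫_12^40 x·e^(−x/17) dx = 151.239.
Endpoint term: (f(12) + f(40))/2 = (5.92407 + 3.80356)/2 = 4.86382.
Running total after boundary: 156.103.
Order-1 term: 1/12 · (-0.128650 − 0.145198) = -0.0228207.
Running total after k=1: 156.080.
Order-2 term: −1/720 · (0.000212900 − 0.00391884) = 5.14713e-06.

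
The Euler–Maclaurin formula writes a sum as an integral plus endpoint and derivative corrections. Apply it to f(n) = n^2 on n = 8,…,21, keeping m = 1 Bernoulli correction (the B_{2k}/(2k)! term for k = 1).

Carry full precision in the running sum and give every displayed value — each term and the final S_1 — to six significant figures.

Integral: ∫_8^21 x^2 dx = 2916.33.
½[f(8) + f(21)] = ½[64.0000 + 441.000] = 252.500.
Integral + boundary = 3168.83.
Correction k=1: B_{2}/2! · (f^{(1)}(21) − f^{(1)}(8)) = 1/12 · (42.0000 − 16.0000) = 2.16667.

S_1 ≈ 3171.00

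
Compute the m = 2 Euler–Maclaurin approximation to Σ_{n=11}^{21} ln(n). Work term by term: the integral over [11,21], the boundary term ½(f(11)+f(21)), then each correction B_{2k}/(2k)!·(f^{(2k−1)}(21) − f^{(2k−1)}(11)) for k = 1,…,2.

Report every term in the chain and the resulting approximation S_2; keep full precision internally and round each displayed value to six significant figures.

S_2 ≈ 30.2757

Integral: ∫_11^21 ln(x) dx = 27.5581.
Boundary: ½(f(11) + f(21)) = ½(2.39790 + 3.04452) = 2.72121.
So far: 30.2793.
Order-1 term: 1/12 · (0.0476190 − 0.0909091) = -0.00360750.
After k=1: 30.2757.
Order-2 term: −1/720 · (0.000215959 − 0.00150263) = 1.78704e-06.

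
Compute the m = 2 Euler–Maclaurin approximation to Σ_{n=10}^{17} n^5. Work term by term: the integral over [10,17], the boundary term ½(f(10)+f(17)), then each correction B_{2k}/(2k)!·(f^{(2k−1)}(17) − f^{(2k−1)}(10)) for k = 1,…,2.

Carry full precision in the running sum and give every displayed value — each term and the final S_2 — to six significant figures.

S_2 ≈ 4.64681e+06

The integral term ∫_10^17 x^5 dx = 3.85626e+06.
Boundary: ½(f(10) + f(17)) = ½(100000 + 1.41986e+06) = 759928.
So far: 4.61619e+06.
Order-1 term: 1/12 · (417605 − 50000.0) = 30633.8.
After k=1: 4.64682e+06.
Order-2 term: −1/720 · (17340.0 − 6000.00) = -15.7500.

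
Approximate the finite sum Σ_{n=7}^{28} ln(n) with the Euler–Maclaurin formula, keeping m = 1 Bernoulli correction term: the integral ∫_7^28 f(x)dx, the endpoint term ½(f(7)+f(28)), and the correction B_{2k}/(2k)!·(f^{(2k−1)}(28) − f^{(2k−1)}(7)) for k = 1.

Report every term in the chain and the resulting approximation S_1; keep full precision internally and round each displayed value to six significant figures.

∫_7^28 ln(x) dx evaluates to 58.6804.
½[f(7) + f(28)] = ½[1.94591 + 3.33220] = 2.63906.
Running total after boundary: 61.3194.
Order-1 term: 1/12 · (0.0357143 − 0.142857) = -0.00892857.

S_1 ≈ 61.3105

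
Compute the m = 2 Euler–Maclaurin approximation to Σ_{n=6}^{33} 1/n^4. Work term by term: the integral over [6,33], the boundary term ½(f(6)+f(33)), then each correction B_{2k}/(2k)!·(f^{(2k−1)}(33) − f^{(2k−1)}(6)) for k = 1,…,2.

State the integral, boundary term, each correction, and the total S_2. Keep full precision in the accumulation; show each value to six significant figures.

Integral: ∫_6^33 1/x^4 dx = 0.00153393.
Boundary: ½(f(6) + f(33)) = ½(0.000771605 + 8.43226e-07) = 0.000386224.
So far: 0.00192016.
Correction k=1: B_{2}/2! · (f^{(1)}(33) − f^{(1)}(6)) = 1/12 · (-1.02209e-07 − (-0.000514403)) = 4.28584e-05.
Running total after k=1: 0.00196302.
Correction k=2: B_{4}/4! · (f^{(3)}(33) − f^{(3)}(6)) = −1/720 · (-2.81568e-09 − (-0.000428669)) = -5.95370e-07.

S_2 ≈ 0.00196242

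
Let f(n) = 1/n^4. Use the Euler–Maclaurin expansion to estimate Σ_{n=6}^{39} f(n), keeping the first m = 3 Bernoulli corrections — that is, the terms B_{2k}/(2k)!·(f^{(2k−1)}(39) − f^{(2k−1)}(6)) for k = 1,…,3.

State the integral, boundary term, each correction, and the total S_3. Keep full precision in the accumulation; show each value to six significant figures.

S_3 ≈ 0.00196590

The integral term ∫_6^39 1/x^4 dx = 0.00153759.
½[f(6) + f(39)] = ½[0.000771605 + 4.32257e-07] = 0.000386019.
So far: 0.00192361.
k=1: B_{2}/(2)! × [f^{(1)}(39) − f^{(1)}(6)] = 1/12 × (-4.43340e-08 − (-0.000514403)) = 4.28632e-05.
After k=1: 0.00196647.
k=2: B_{4}/(4)! × [f^{(3)}(39) − f^{(3)}(6)] = −1/720 × (-8.74438e-10 − (-0.000428669)) = -5.95373e-07.
After k=2: 0.00196588.
k=3: B_{6}/(6)! × [f^{(5)}(39) − f^{(5)}(6)] = 1/30240 × (-3.21950e-11 − (-0.000666819)) = 2.20509e-08.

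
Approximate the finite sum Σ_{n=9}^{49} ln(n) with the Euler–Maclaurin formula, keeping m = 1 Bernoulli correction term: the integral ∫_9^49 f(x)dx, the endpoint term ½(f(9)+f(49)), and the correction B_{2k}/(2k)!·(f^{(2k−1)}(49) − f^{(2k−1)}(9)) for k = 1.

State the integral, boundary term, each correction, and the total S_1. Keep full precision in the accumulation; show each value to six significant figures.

Integral: ∫_9^49 ln(x) dx = 130.924.
Boundary: ½(f(9) + f(49)) = ½(2.19722 + 3.89182) = 3.04452.
Integral + boundary = 133.969.
Correction k=1: B_{2}/2! · (f^{(1)}(49) − f^{(1)}(9)) = 1/12 · (0.0204082 − 0.111111) = -0.00755858.

S_1 ≈ 133.961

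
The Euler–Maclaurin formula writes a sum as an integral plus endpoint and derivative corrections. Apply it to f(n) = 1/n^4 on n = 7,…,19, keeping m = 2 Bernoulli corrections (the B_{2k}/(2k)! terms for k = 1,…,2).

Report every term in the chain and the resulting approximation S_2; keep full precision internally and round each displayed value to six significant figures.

S_2 ≈ 0.00115480

Integral: ∫_7^19 1/x^4 dx = 0.000923219.
½[f(7) + f(19)] = ½[0.000416493 + 7.67336e-06] = 0.000212083.
So far: 0.00113530.
k=1: B_{2}/(2)! × [f^{(1)}(19) − f^{(1)}(7)] = 1/12 × (-1.61544e-06 − (-0.000237996)) = 1.96984e-05.
Running total after k=1: 0.00115500.
k=2: B_{4}/(4)! × [f^{(3)}(19) − f^{(3)}(7)] = −1/720 × (-1.34247e-07 − (-0.000145712)) = -2.02191e-07.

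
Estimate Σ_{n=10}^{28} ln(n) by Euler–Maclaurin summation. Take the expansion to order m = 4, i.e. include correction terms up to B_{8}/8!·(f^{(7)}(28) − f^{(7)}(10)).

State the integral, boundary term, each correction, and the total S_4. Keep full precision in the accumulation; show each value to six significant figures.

Integral: ∫_10^28 ln(x) dx = 52.2759.
Endpoint term: (f(10) + f(28))/2 = (2.30259 + 3.33220)/2 = 2.81739.
Running total after boundary: 55.0933.
Order-1 term: 1/12 · (0.0357143 − 0.100000) = -0.00535714.
After k=1: 55.0879.
Order-2 term: −1/720 · (9.11079e-05 − 0.00200000) = 2.65124e-06.
After k=2: 55.0879.
Order-3 term: 1/30240 · (1.39451e-06 − 0.000240000) = -7.89039e-09.
After k=3: 55.0879.
Order-4 term: −1/1209600 · (5.33613e-08 − 7.20000e-05) = 5.94797e-11.

S_4 ≈ 55.0879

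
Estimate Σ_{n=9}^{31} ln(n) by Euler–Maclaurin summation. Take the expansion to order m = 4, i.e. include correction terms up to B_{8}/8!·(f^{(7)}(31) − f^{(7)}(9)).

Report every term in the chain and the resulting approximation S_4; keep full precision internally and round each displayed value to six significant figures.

∫_9^31 ln(x) dx evaluates to 64.6786.
Boundary: ½(f(9) + f(31)) = ½(2.19722 + 3.43399) = 2.81561.
Running total after boundary: 67.4942.
Correction k=1: B_{2}/2! · (f^{(1)}(31) − f^{(1)}(9)) = 1/12 · (0.0322581 − 0.111111) = -0.00657109.
After k=1: 67.4876.
Correction k=2: B_{4}/4! · (f^{(3)}(31) − f^{(3)}(9)) = −1/720 · (6.71344e-05 − 0.00274348) = 3.71715e-06.
After k=2: 67.4876.
Correction k=3: B_{6}/6! · (f^{(5)}(31) − f^{(5)}(9)) = 1/30240 · (8.38306e-07 − 0.000406442) = -1.34128e-08.
After k=3: 67.4876.
Correction k=4: B_{8}/8! · (f^{(7)}(31) − f^{(7)}(9)) = −1/1209600 · (2.61698e-08 − 0.000150534) = 1.24428e-10.

S_4 ≈ 67.4876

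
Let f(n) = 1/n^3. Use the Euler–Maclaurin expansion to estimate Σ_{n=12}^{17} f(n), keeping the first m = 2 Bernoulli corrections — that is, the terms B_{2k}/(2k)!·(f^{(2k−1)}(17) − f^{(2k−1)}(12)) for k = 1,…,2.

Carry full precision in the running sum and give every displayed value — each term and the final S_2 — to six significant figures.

The integral term ∫_12^17 1/x^3 dx = 0.00174212.
Boundary: ½(f(12) + f(17)) = ½(0.000578704 + 0.000203542) = 0.000391123.
Integral + boundary = 0.00213324.
k=1: B_{2}/(2)! × [f^{(1)}(17) − f^{(1)}(12)] = 1/12 × (-3.59191e-05 − (-0.000144676)) = 9.06307e-06.
After k=1: 0.00214230.
k=2: B_{4}/(4)! × [f^{(3)}(17) − f^{(3)}(12)] = −1/720 × (-2.48575e-06 − (-2.00939e-05)) = -2.44557e-08.

S_2 ≈ 0.00214228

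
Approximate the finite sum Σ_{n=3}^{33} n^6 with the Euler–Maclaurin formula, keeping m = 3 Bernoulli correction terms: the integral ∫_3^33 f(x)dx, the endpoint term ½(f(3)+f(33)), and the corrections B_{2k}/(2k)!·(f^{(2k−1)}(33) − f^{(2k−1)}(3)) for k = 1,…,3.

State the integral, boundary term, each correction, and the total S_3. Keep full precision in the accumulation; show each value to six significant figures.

S_3 ≈ 6.75364e+09

∫_3^33 x^6 dx evaluates to 6.08835e+09.
½[f(3) + f(33)] = ½[729.000 + 1.29147e+09] = 6.45734e+08.
Integral + boundary = 6.73408e+09.
Correction k=1: B_{2}/2! · (f^{(1)}(33) − f^{(1)}(3)) = 1/12 · (2.34812e+08 − 1458.00) = 1.95676e+07.
Partial sum through k=1: 6.75365e+09.
Correction k=2: B_{4}/4! · (f^{(3)}(33) − f^{(3)}(3)) = −1/720 · (4.31244e+06 − 3240.00) = -5985.00.
Partial sum through k=2: 6.75364e+09.
Correction k=3: B_{6}/6! · (f^{(5)}(33) − f^{(5)}(3)) = 1/30240 · (23760.0 − 2160.00) = 0.714286.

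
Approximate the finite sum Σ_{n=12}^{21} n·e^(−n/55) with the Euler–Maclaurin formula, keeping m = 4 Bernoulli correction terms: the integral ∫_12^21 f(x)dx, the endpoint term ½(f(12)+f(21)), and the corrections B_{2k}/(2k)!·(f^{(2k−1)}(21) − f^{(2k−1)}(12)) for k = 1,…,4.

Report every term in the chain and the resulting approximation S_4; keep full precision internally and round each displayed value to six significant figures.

Integral: ∫_12^21 x·e^(−x/55) dx = 109.315.
Boundary: ½(f(12) + f(21)) = ½(9.64775 + 14.3350) = 11.9914.
So far: 121.307.
Correction k=1: B_{2}/2! · (f^{(1)}(21) − f^{(1)}(12)) = 1/12 · (0.421983 − 0.628566) = -0.0172152.
Running total after k=1: 121.290.
Correction k=2: B_{4}/4! · (f^{(3)}(21) − f^{(3)}(12)) = −1/720 · (0.000590817 − 0.000739347) = 2.06292e-07.
Running total after k=2: 121.290.
Correction k=3: B_{6}/6! · (f^{(5)}(21) − f^{(5)}(12)) = 1/30240 · (3.44508e-07 − 4.20133e-07) = -2.50085e-12.
Running total after k=3: 121.290.
Correction k=4: B_{8}/8! · (f^{(7)}(21) − f^{(7)}(12)) = −1/1209600 · (1.63208e-10 − 1.96977e-10) = 2.79174e-17.

S_4 ≈ 121.290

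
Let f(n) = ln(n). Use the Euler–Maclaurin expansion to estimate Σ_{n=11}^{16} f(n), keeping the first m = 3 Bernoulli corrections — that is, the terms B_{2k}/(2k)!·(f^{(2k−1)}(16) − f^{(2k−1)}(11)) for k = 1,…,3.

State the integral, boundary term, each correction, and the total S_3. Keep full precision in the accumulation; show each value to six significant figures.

Integral: ∫_11^16 ln(x) dx = 12.9846.
½[f(11) + f(16)] = ½[2.39790 + 2.77259] = 2.58524.
Running total after boundary: 15.5698.
Correction k=1: B_{2}/2! · (f^{(1)}(16) − f^{(1)}(11)) = 1/12 · (0.0625000 − 0.0909091) = -0.00236742.
Running total after k=1: 15.5674.
Correction k=2: B_{4}/4! · (f^{(3)}(16) − f^{(3)}(11)) = −1/720 · (0.000488281 − 0.00150263) = 1.40882e-06.
Running total after k=2: 15.5674.
Correction k=3: B_{6}/6! · (f^{(5)}(16) − f^{(5)}(11)) = 1/30240 · (2.28882e-05 − 0.000149021) = -4.17106e-09.

S_3 ≈ 15.5674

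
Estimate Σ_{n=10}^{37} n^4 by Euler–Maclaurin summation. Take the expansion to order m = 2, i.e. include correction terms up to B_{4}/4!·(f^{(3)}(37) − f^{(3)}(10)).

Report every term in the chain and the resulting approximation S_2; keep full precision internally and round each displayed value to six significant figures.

∫_10^37 x^4 dx evaluates to 1.38488e+07.
½[f(10) + f(37)] = ½[10000.0 + 1.87416e+06] = 942080.
Running total after boundary: 1.47909e+07.
k=1: B_{2}/(2)! × [f^{(1)}(37) − f^{(1)}(10)] = 1/12 × (202612 − 4000.00) = 16551.0.
Partial sum through k=1: 1.48074e+07.
k=2: B_{4}/(4)! × [f^{(3)}(37) − f^{(3)}(10)] = −1/720 × (888.000 − 240.000) = -0.900000.

S_2 ≈ 1.48074e+07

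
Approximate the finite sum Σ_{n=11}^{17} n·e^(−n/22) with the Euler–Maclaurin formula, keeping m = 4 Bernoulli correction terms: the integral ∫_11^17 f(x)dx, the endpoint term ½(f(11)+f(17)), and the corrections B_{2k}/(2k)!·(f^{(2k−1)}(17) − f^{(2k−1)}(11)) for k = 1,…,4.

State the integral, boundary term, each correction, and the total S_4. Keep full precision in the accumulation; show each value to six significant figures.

∫_11^17 x·e^(−x/22) dx evaluates to 44.1580.
Boundary: ½(f(11) + f(17)) = ½(6.67184 + 7.84978) = 7.26081.
So far: 51.4188.
k=1: B_{2}/(2)! × [f^{(1)}(17) − f^{(1)}(11)] = 1/12 × (0.104944 − 0.303265) = -0.0165268.
Running total after k=1: 51.4023.
k=2: B_{4}/(4)! × [f^{(3)}(17) − f^{(3)}(11)] = −1/720 × (0.00212489 − 0.00313291) = 1.40002e-06.
Running total after k=2: 51.4023.
k=3: B_{6}/(6)! × [f^{(5)}(17) − f^{(5)}(11)] = 1/30240 × (8.33256e-06 − 1.16513e-05) = -1.09747e-10.
Running total after k=3: 51.4023.
k=4: B_{8}/(8)! × [f^{(7)}(17) − f^{(7)}(11)] = −1/1209600 × (2.53612e-08 − 3.47720e-08) = 7.78008e-15.

S_4 ≈ 51.4023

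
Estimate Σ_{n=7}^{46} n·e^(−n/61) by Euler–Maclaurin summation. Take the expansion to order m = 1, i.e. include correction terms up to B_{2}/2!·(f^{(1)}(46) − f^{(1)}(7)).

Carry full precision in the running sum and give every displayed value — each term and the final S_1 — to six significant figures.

Integral: ∫_7^46 x·e^(−x/61) dx = 627.770.
½[f(7) + f(46)] = ½[6.24110 + 21.6400] = 13.9405.
So far: 641.710.
Order-1 term: 1/12 · (0.115681 − 0.789272) = -0.0561326.

S_1 ≈ 641.654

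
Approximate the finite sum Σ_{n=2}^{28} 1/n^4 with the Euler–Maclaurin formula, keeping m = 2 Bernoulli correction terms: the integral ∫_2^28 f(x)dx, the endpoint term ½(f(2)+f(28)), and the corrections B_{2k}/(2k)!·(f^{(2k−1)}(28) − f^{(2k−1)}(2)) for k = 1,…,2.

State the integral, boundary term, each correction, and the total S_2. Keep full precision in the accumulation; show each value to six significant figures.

S_2 ≈ 0.0820169

The integral term ∫_2^28 1/x^4 dx = 0.0416515.
Boundary: ½(f(2) + f(28)) = ½(0.0625000 + 1.62693e-06) = 0.0312508.
So far: 0.0729023.
k=1: B_{2}/(2)! × [f^{(1)}(28) − f^{(1)}(2)] = 1/12 × (-2.32418e-07 − (-0.125000)) = 0.0104166.
Running total after k=1: 0.0833189.
k=2: B_{4}/(4)! × [f^{(3)}(28) − f^{(3)}(2)] = −1/720 × (-8.89355e-09 − (-0.937500)) = -0.00130208.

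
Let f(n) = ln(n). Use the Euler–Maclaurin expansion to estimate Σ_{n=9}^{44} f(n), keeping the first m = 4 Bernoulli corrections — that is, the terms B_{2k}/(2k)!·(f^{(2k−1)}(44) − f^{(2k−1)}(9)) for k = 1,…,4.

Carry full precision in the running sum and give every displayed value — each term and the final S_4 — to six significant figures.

The integral term ∫_9^44 ln(x) dx = 111.729.
Boundary: ½(f(9) + f(44)) = ½(2.19722 + 3.78419) = 2.99071.
So far: 114.720.
k=1: B_{2}/(2)! × [f^{(1)}(44) − f^{(1)}(9)] = 1/12 × (0.0227273 − 0.111111) = -0.00736532.
Running total after k=1: 114.713.
k=2: B_{4}/(4)! × [f^{(3)}(44) − f^{(3)}(9)] = −1/720 × (2.34786e-05 − 0.00274348) = 3.77779e-06.
Running total after k=2: 114.713.
k=3: B_{6}/(6)! × [f^{(5)}(44) − f^{(5)}(9)] = 1/30240 × (1.45528e-07 − 0.000406442) = -1.34357e-08.
Running total after k=3: 114.713.
k=4: B_{8}/(8)! × [f^{(7)}(44) − f^{(7)}(9)] = −1/1209600 × (2.25509e-09 − 0.000150534) = 1.24448e-10.

S_4 ≈ 114.713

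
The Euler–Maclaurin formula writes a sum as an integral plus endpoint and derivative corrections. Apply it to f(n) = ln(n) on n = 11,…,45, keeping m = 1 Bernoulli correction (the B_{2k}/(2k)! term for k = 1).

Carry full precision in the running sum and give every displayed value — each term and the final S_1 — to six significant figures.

The integral term ∫_11^45 ln(x) dx = 110.923.
Boundary: ½(f(11) + f(45)) = ½(2.39790 + 3.80666) = 3.10228.
Integral + boundary = 114.025.
Order-1 term: 1/12 · (0.0222222 − 0.0909091) = -0.00572391.

S_1 ≈ 114.020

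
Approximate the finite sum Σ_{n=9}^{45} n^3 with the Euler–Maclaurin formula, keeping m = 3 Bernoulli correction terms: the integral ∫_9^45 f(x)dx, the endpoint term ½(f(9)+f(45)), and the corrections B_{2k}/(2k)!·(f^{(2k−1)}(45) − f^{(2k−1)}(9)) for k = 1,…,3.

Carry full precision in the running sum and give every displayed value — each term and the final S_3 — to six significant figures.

S_3 ≈ 1.06993e+06

∫_9^45 x^3 dx evaluates to 1.02352e+06.
Boundary: ½(f(9) + f(45)) = ½(729.000 + 91125.0) = 45927.0.
So far: 1.06944e+06.
k=1: B_{2}/(2)! × [f^{(1)}(45) − f^{(1)}(9)] = 1/12 × (6075.00 − 243.000) = 486.000.
After k=1: 1.06993e+06.
k=2: B_{4}/(4)! × [f^{(3)}(45) − f^{(3)}(9)] = −1/720 × (6.00000 − 6.00000) = 0.00000.
After k=2: 1.06993e+06.
k=3: B_{6}/(6)! × [f^{(5)}(45) − f^{(5)}(9)] = 1/30240 × (0.00000 − 0.00000) = 0.00000.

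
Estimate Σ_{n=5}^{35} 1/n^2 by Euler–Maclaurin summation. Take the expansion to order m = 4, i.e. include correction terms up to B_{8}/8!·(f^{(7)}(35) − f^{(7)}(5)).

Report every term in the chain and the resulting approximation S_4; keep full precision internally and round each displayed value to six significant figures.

Integral: ∫_5^35 1/x^2 dx = 0.171429.
Boundary: ½(f(5) + f(35)) = ½(0.0400000 + 0.000816327) = 0.0204082.
Integral + boundary = 0.191837.
k=1: B_{2}/(2)! × [f^{(1)}(35) − f^{(1)}(5)] = 1/12 × (-4.66472e-05 − (-0.0160000)) = 0.00132945.
Running total after k=1: 0.193166.
k=2: B_{4}/(4)! × [f^{(3)}(35) − f^{(3)}(5)] = −1/720 × (-4.56952e-07 − (-0.00768000)) = -1.06660e-05.
Running total after k=2: 0.193156.
k=3: B_{6}/(6)! × [f^{(5)}(35) − f^{(5)}(5)] = 1/30240 × (-1.11907e-08 − (-0.00921600)) = 3.04762e-07.
Running total after k=3: 0.193156.
k=4: B_{8}/(8)! × [f^{(7)}(35) − f^{(7)}(5)] = −1/1209600 × (-5.11574e-10 − (-0.0206438)) = -1.70667e-08.

S_4 ≈ 0.193156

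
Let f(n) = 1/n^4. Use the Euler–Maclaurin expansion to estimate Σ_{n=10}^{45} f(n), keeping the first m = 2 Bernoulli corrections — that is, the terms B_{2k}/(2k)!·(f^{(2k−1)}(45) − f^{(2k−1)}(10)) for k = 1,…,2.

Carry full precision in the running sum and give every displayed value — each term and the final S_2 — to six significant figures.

S_2 ≈ 0.000383112

The integral term ∫_10^45 1/x^4 dx = 0.000329675.
½[f(10) + f(45)] = ½[0.000100000 + 2.43865e-07] = 5.01219e-05.
So far: 0.000379797.
k=1: B_{2}/(2)! × [f^{(1)}(45) − f^{(1)}(10)] = 1/12 × (-2.16769e-08 − (-4.00000e-05)) = 3.33153e-06.
Running total after k=1: 0.000383129.
k=2: B_{4}/(4)! × [f^{(3)}(45) − f^{(3)}(10)] = −1/720 × (-3.21139e-10 − (-1.20000e-05)) = -1.66662e-08.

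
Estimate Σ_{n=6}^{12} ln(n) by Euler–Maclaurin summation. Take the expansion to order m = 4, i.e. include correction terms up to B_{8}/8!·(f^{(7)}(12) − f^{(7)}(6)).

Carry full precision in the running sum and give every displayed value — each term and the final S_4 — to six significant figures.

The integral term ∫_6^12 ln(x) dx = 13.0683.
Boundary: ½(f(6) + f(12)) = ½(1.79176 + 2.48491) = 2.13833.
Integral + boundary = 15.2067.
k=1: B_{2}/(2)! × [f^{(1)}(12) − f^{(1)}(6)] = 1/12 × (0.0833333 − 0.166667) = -0.00694444.
Partial sum through k=1: 15.1997.
k=2: B_{4}/(4)! × [f^{(3)}(12) − f^{(3)}(6)] = −1/720 × (0.00115741 − 0.00925926) = 1.12526e-05.
Partial sum through k=2: 15.1997.
k=3: B_{6}/(6)! × [f^{(5)}(12) − f^{(5)}(6)] = 1/30240 × (9.64506e-05 − 0.00308642) = -9.88746e-08.
Partial sum through k=3: 15.1997.
k=4: B_{8}/(8)! × [f^{(7)}(12) − f^{(7)}(6)] = −1/1209600 × (2.00939e-05 − 0.00257202) = 2.10972e-09.

S_4 ≈ 15.1997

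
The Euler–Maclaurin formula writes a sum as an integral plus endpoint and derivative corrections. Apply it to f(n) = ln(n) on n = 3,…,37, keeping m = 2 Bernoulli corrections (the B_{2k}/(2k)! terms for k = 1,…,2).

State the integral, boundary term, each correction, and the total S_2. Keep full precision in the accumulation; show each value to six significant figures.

Integral: ∫_3^37 ln(x) dx = 96.3081.
Endpoint term: (f(3) + f(37))/2 = (1.09861 + 3.61092)/2 = 2.35477.
So far: 98.6629.
Order-1 term: 1/12 · (0.0270270 − 0.333333) = -0.0255255.
After k=1: 98.6374.
Order-2 term: −1/720 · (3.94843e-05 − 0.0740741) = 0.000102826.

S_2 ≈ 98.6375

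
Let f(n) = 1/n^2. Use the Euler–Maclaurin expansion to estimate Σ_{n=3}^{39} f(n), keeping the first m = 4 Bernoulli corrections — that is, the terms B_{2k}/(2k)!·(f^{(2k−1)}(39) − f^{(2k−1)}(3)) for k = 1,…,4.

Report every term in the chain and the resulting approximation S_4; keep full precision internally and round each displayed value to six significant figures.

Integral: ∫_3^39 1/x^2 dx = 0.307692.
½[f(3) + f(39)] = ½[0.111111 + 0.000657462] = 0.0558843.
Integral + boundary = 0.363577.
Correction k=1: B_{2}/2! · (f^{(1)}(39) − f^{(1)}(3)) = 1/12 · (-3.37160e-05 − (-0.0740741)) = 0.00617003.
Partial sum through k=1: 0.369747.
Correction k=2: B_{4}/4! · (f^{(3)}(39) − f^{(3)}(3)) = −1/720 · (-2.66004e-07 − (-0.0987654)) = -0.000137174.
Partial sum through k=2: 0.369609.
Correction k=3: B_{6}/6! · (f^{(5)}(39) − f^{(5)}(3)) = 1/30240 · (-5.24663e-09 − (-0.329218)) = 1.08868e-05.
Partial sum through k=3: 0.369620.
Correction k=4: B_{8}/8! · (f^{(7)}(39) − f^{(7)}(3)) = −1/1209600 · (-1.93170e-10 − (-2.04847)) = -1.69351e-06.

S_4 ≈ 0.369619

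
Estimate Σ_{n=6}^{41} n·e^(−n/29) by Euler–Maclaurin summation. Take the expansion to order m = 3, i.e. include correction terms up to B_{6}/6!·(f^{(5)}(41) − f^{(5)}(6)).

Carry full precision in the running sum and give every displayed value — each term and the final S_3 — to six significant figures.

S_3 ≈ 338.929

∫_6^41 x·e^(−x/29) dx evaluates to 331.566.
Boundary: ½(f(6) + f(41)) = ½(4.87862 + 9.97198) = 7.42530.
Running total after boundary: 338.991.
Correction k=1: B_{2}/2! · (f^{(1)}(41) − f^{(1)}(6)) = 1/12 · (-0.100642 − 0.644875) = -0.0621265.
After k=1: 338.929.
Correction k=2: B_{4}/4! · (f^{(3)}(41) − f^{(3)}(6)) = −1/720 · (0.000458734 − 0.00270046) = 3.11350e-06.
After k=2: 338.929.
Correction k=3: B_{6}/6! · (f^{(5)}(41) − f^{(5)}(6)) = 1/30240 · (1.23322e-06 − 5.51024e-06) = -1.41436e-10.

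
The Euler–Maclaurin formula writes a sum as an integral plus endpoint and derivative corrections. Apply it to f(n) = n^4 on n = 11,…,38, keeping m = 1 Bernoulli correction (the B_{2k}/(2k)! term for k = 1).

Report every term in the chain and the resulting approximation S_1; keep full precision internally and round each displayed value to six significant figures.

S_1 ≈ 1.68826e+07

The integral term ∫_11^38 x^4 dx = 1.58148e+07.
Endpoint term: (f(11) + f(38))/2 = (14641.0 + 2.08514e+06)/2 = 1.04989e+06.
So far: 1.68647e+07.
Correction k=1: B_{2}/2! · (f^{(1)}(38) − f^{(1)}(11)) = 1/12 · (219488 − 5324.00) = 17847.0.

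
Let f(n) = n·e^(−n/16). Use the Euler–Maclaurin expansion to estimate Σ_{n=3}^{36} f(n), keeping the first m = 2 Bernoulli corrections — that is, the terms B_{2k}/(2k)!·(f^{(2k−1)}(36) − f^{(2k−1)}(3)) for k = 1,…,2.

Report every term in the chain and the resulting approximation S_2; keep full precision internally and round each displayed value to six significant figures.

The integral term ∫_3^36 x·e^(−x/16) dx = 164.333.
Boundary: ½(f(3) + f(36)) = ½(2.48709 + 3.79437) = 3.14073.
So far: 167.473.
Correction k=1: B_{2}/2! · (f^{(1)}(36) − f^{(1)}(3)) = 1/12 · (-0.131749 − 0.673586) = -0.0671113.
Running total after k=1: 167.406.
Correction k=2: B_{4}/4! · (f^{(3)}(36) − f^{(3)}(3)) = −1/720 · (0.000308787 − 0.00910799) = 1.22211e-05.

S_2 ≈ 167.406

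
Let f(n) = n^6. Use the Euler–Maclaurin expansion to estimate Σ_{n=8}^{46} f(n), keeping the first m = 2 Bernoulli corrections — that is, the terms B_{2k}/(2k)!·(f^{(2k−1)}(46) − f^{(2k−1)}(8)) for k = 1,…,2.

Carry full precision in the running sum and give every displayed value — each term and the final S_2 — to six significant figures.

S_2 ≈ 6.70996e+10

Integral: ∫_8^46 x^6 dx = 6.22594e+10.
Endpoint term: (f(8) + f(46))/2 = (262144 + 9.47430e+09)/2 = 4.73728e+09.
Integral + boundary = 6.69966e+10.
Order-1 term: 1/12 · (1.23578e+09 − 196608) = 1.02965e+08.
Running total after k=1: 6.70996e+10.
Order-2 term: −1/720 · (1.16803e+07 − 61440.0) = -16137.3.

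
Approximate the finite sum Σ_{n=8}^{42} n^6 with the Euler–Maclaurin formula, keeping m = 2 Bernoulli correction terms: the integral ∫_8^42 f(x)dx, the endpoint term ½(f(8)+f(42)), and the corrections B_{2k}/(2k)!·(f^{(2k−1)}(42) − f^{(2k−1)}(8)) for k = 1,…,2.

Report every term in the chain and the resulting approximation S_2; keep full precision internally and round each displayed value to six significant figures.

S_2 ≈ 3.57439e+10

The integral term ∫_8^42 x^6 dx = 3.29339e+10.
½[f(8) + f(42)] = ½[262144 + 5.48903e+09] = 2.74465e+09.
Integral + boundary = 3.56785e+10.
k=1: B_{2}/(2)! × [f^{(1)}(42) − f^{(1)}(8)] = 1/12 × (7.84147e+08 − 196608) = 6.53292e+07.
After k=1: 3.57439e+10.
k=2: B_{4}/(4)! × [f^{(3)}(42) − f^{(3)}(8)] = −1/720 × (8.89056e+06 − 61440.0) = -12262.7.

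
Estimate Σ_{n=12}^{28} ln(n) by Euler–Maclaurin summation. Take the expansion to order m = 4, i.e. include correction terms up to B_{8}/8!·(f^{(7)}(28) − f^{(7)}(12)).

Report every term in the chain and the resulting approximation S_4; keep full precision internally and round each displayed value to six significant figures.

S_4 ≈ 50.3874

The integral term ∫_12^28 ln(x) dx = 47.4828.
½[f(12) + f(28)] = ½[2.48491 + 3.33220] = 2.90856.
So far: 50.3914.
k=1: B_{2}/(2)! × [f^{(1)}(28) − f^{(1)}(12)] = 1/12 × (0.0357143 − 0.0833333) = -0.00396825.
Running total after k=1: 50.3874.
k=2: B_{4}/(4)! × [f^{(3)}(28) − f^{(3)}(12)] = −1/720 × (9.11079e-05 − 0.00115741) = 1.48097e-06.
Running total after k=2: 50.3874.
k=3: B_{6}/(6)! × [f^{(5)}(28) − f^{(5)}(12)] = 1/30240 × (1.39451e-06 − 9.64506e-05) = -3.14339e-09.
Running total after k=3: 50.3874.
k=4: B_{8}/(8)! × [f^{(7)}(28) − f^{(7)}(12)] = −1/1209600 × (5.33613e-08 − 2.00939e-05) = 1.65679e-11.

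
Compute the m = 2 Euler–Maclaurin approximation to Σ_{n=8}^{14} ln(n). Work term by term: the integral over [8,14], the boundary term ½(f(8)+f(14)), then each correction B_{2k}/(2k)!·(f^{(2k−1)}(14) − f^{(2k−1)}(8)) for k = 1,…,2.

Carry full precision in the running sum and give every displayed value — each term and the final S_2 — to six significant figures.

∫_8^14 ln(x) dx evaluates to 14.3113.
½[f(8) + f(14)] = ½[2.07944 + 2.63906] = 2.35925.
Running total after boundary: 16.6705.
Correction k=1: B_{2}/2! · (f^{(1)}(14) − f^{(1)}(8)) = 1/12 · (0.0714286 − 0.125000) = -0.00446429.
After k=1: 16.6661.
Correction k=2: B_{4}/4! · (f^{(3)}(14) − f^{(3)}(8)) = −1/720 · (0.000728863 − 0.00390625) = 4.41304e-06.

S_2 ≈ 16.6661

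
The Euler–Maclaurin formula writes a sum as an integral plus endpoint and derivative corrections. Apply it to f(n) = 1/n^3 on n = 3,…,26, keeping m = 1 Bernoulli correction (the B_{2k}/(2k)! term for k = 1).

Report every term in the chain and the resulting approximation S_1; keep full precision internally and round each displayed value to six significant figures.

The integral term ∫_3^26 1/x^3 dx = 0.0548159.
Boundary: ½(f(3) + f(26)) = ½(0.0370370 + 5.68958e-05) = 0.0185470.
Running total after boundary: 0.0733629.
Order-1 term: 1/12 · (-6.56490e-06 − (-0.0370370)) = 0.00308587.

S_1 ≈ 0.0764487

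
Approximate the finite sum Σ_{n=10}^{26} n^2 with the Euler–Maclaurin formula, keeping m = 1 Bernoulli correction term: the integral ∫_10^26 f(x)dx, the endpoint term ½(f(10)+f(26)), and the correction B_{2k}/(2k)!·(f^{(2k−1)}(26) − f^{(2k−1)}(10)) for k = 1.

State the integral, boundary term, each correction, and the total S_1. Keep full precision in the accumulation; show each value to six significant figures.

S_1 ≈ 5916.00

The integral term ∫_10^26 x^2 dx = 5525.33.
½[f(10) + f(26)] = ½[100.000 + 676.000] = 388.000.
Integral + boundary = 5913.33.
Order-1 term: 1/12 · (52.0000 − 20.0000) = 2.66667.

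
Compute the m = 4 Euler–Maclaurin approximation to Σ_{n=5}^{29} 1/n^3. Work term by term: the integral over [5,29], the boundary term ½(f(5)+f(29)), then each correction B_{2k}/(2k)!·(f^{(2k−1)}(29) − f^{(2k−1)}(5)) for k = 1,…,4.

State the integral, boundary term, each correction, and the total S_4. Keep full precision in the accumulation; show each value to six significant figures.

S_4 ≈ 0.0238205

∫_5^29 1/x^3 dx evaluates to 0.0194055.
Boundary: ½(f(5) + f(29)) = ½(0.00800000 + 4.10021e-05) = 0.00402050.
So far: 0.0234260.
Correction k=1: B_{2}/2! · (f^{(1)}(29) − f^{(1)}(5)) = 1/12 · (-4.24160e-06 − (-0.00480000)) = 0.000399647.
Partial sum through k=1: 0.0238256.
Correction k=2: B_{4}/4! · (f^{(3)}(29) − f^{(3)}(5)) = −1/720 · (-1.00870e-07 − (-0.00384000)) = -5.33319e-06.
Partial sum through k=2: 0.0238203.
Correction k=3: B_{6}/6! · (f^{(5)}(29) − f^{(5)}(5)) = 1/30240 · (-5.03752e-09 − (-0.00645120)) = 2.13333e-07.
Partial sum through k=3: 0.0238205.
Correction k=4: B_{8}/8! · (f^{(7)}(29) − f^{(7)}(5)) = −1/1209600 · (-4.31274e-10 − (-0.0185795)) = -1.53600e-08.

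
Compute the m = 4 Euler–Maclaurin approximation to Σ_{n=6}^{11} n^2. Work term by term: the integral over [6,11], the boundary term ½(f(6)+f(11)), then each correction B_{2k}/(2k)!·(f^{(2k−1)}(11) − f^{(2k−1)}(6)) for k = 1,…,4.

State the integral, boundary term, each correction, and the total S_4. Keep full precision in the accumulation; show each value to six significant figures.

S_4 ≈ 451.000

The integral term ∫_6^11 x^2 dx = 371.667.
Boundary: ½(f(6) + f(11)) = ½(36.0000 + 121.000) = 78.5000.
Integral + boundary = 450.167.
k=1: B_{2}/(2)! × [f^{(1)}(11) − f^{(1)}(6)] = 1/12 × (22.0000 − 12.0000) = 0.833333.
After k=1: 451.000.
k=2: B_{4}/(4)! × [f^{(3)}(11) − f^{(3)}(6)] = −1/720 × (0.00000 − 0.00000) = 0.00000.
After k=2: 451.000.
k=3: B_{6}/(6)! × [f^{(5)}(11) − f^{(5)}(6)] = 1/30240 × (0.00000 − 0.00000) = 0.00000.
After k=3: 451.000.
k=4: B_{8}/(8)! × [f^{(7)}(11) − f^{(7)}(6)] = −1/1209600 × (0.00000 − 0.00000) = 0.00000.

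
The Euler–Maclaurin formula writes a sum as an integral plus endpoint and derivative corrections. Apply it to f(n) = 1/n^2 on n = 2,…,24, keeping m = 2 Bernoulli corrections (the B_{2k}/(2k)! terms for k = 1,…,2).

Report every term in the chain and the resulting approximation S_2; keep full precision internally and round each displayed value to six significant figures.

The integral term ∫_2^24 1/x^2 dx = 0.458333.
½[f(2) + f(24)] = ½[0.250000 + 0.00173611] = 0.125868.
Integral + boundary = 0.584201.
k=1: B_{2}/(2)! × [f^{(1)}(24) − f^{(1)}(2)] = 1/12 × (-0.000144676 − (-0.250000)) = 0.0208213.
Partial sum through k=1: 0.605023.
k=2: B_{4}/(4)! × [f^{(3)}(24) − f^{(3)}(2)] = −1/720 × (-3.01408e-06 − (-0.750000)) = -0.00104166.

S_2 ≈ 0.603981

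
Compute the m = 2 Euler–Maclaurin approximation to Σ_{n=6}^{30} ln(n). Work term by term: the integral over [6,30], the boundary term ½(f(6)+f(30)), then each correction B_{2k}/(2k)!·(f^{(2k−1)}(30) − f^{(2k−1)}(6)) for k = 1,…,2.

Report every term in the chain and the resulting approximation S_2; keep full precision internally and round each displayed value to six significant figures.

S_2 ≈ 69.8707

∫_6^30 ln(x) dx evaluates to 67.2854.
Boundary: ½(f(6) + f(30)) = ½(1.79176 + 3.40120) = 2.59648.
Integral + boundary = 69.8818.
Order-1 term: 1/12 · (0.0333333 − 0.166667) = -0.0111111.
Partial sum through k=1: 69.8707.
Order-2 term: −1/720 · (7.40741e-05 − 0.00925926) = 1.27572e-05.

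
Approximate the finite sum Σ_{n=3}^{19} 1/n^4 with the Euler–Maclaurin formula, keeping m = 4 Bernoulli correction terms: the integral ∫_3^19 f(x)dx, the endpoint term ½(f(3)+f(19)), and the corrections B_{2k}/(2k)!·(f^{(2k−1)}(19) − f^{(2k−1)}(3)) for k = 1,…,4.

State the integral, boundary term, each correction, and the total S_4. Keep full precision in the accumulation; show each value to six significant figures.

Integral: ∫_3^19 1/x^4 dx = 0.0122971.
Endpoint term: (f(3) + f(19))/2 = (0.0123457 + 7.67336e-06)/2 = 0.00617668.
Integral + boundary = 0.0184738.
Order-1 term: 1/12 · (-1.61544e-06 − (-0.0164609)) = 0.00137161.
Running total after k=1: 0.0198454.
Order-2 term: −1/720 · (-1.34247e-07 − (-0.0548697)) = -7.62077e-05.
Running total after k=2: 0.0197692.
Order-3 term: 1/30240 · (-2.08251e-08 − (-0.341411)) = 1.12901e-05.
Running total after k=3: 0.0197804.
Order-4 term: −1/1209600 · (-5.19185e-09 − (-3.41411)) = -2.82251e-06.

S_4 ≈ 0.0197776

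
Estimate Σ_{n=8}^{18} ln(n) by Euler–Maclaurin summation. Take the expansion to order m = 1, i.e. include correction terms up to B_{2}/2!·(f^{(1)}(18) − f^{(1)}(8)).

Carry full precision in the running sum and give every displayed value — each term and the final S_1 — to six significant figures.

The integral term ∫_8^18 ln(x) dx = 25.3912.
Endpoint term: (f(8) + f(18))/2 = (2.07944 + 2.89037)/2 = 2.48491.
Running total after boundary: 27.8761.
k=1: B_{2}/(2)! × [f^{(1)}(18) − f^{(1)}(8)] = 1/12 × (0.0555556 − 0.125000) = -0.00578704.

S_1 ≈ 27.8703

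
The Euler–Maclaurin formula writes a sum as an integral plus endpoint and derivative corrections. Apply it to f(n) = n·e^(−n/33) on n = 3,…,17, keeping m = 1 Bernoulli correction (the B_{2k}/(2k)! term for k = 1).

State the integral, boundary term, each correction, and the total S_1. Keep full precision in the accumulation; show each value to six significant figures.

S_1 ≈ 105.440

Integral: ∫_3^17 x·e^(−x/33) dx = 99.0370.
Endpoint term: (f(3) + f(17))/2 = (2.73930 + 10.1560)/2 = 6.44764.
Running total after boundary: 105.485.
k=1: B_{2}/(2)! × [f^{(1)}(17) − f^{(1)}(3)] = 1/12 × (0.289653 − 0.830092) = -0.0450365.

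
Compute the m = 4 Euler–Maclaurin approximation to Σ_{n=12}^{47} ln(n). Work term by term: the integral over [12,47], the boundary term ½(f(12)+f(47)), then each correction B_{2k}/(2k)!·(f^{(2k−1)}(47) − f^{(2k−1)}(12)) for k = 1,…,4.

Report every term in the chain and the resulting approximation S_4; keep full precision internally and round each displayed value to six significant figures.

S_4 ≈ 119.300

Integral: ∫_12^47 ln(x) dx = 116.138.
½[f(12) + f(47)] = ½[2.48491 + 3.85015] = 3.16753.
Running total after boundary: 119.306.
k=1: B_{2}/(2)! × [f^{(1)}(47) − f^{(1)}(12)] = 1/12 × (0.0212766 − 0.0833333) = -0.00517139.
Running total after k=1: 119.300.
k=2: B_{4}/(4)! × [f^{(3)}(47) − f^{(3)}(12)] = −1/720 × (1.92636e-05 − 0.00115741) = 1.58076e-06.
Running total after k=2: 119.300.
k=3: B_{6}/(6)! × [f^{(5)}(47) − f^{(5)}(12)] = 1/30240 × (1.04646e-07 − 9.64506e-05) = -3.18604e-09.
Running total after k=3: 119.300.
k=4: B_{8}/(8)! × [f^{(7)}(47) − f^{(7)}(12)] = −1/1209600 × (1.42117e-09 − 2.00939e-05) = 1.66108e-11.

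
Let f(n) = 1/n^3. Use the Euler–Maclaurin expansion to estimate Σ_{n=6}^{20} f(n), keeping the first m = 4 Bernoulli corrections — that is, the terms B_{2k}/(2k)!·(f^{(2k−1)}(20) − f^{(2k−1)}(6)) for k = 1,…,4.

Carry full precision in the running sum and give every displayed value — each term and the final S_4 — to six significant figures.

The integral term ∫_6^20 1/x^3 dx = 0.0126389.
½[f(6) + f(20)] = ½[0.00462963 + 0.000125000] = 0.00237731.
Integral + boundary = 0.0150162.
Order-1 term: 1/12 · (-1.87500e-05 − (-0.00231481)) = 0.000191339.
After k=1: 0.0152075.
Order-2 term: −1/720 · (-9.37500e-07 − (-0.00128601)) = -1.78482e-06.
After k=2: 0.0152058.
Order-3 term: 1/30240 · (-9.84375e-08 − (-0.00150034)) = 4.96113e-08.
After k=3: 0.0152058.
Order-4 term: −1/1209600 · (-1.77188e-08 − (-0.00300069)) = -2.48071e-09.

S_4 ≈ 0.0152058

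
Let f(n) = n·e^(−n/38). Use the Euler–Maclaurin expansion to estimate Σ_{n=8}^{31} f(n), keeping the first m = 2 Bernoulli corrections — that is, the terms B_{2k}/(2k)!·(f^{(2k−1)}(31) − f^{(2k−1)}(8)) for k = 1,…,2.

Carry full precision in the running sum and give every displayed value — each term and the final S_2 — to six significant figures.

S_2 ≈ 266.521

Integral: ∫_8^31 x·e^(−x/38) dx = 256.471.
Endpoint term: (f(8) + f(31))/2 = (6.48126 + 13.7110)/2 = 10.0961.
So far: 266.567.
k=1: B_{2}/(2)! × [f^{(1)}(31) − f^{(1)}(8)] = 1/12 × (0.0814745 − 0.639598) = -0.0465103.
Running total after k=1: 266.521.
k=2: B_{4}/(4)! × [f^{(3)}(31) − f^{(3)}(8)] = −1/720 × (0.000669013 − 0.00156504) = 1.24448e-06.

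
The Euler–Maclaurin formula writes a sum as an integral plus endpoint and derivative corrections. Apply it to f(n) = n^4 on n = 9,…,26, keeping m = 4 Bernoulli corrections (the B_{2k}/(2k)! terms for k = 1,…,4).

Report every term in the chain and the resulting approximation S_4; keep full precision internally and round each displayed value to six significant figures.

S_4 ≈ 2.60185e+06

Integral: ∫_9^26 x^4 dx = 2.36447e+06.
Boundary: ½(f(9) + f(26)) = ½(6561.00 + 456976) = 231768.
Running total after boundary: 2.59623e+06.
Order-1 term: 1/12 · (70304.0 − 2916.00) = 5615.67.
Partial sum through k=1: 2.60185e+06.
Order-2 term: −1/720 · (624.000 − 216.000) = -0.566667.
Partial sum through k=2: 2.60185e+06.
Order-3 term: 1/30240 · (0.00000 − 0.00000) = 0.00000.
Partial sum through k=3: 2.60185e+06.
Order-4 term: −1/1209600 · (0.00000 − 0.00000) = 0.00000.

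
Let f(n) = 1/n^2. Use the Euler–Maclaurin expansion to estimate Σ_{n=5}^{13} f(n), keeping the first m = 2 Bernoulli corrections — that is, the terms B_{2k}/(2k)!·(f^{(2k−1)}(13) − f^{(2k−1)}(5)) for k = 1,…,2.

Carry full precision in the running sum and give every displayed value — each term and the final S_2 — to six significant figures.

S_2 ≈ 0.147282

The integral term ∫_5^13 1/x^2 dx = 0.123077.
Boundary: ½(f(5) + f(13)) = ½(0.0400000 + 0.00591716) = 0.0229586.
So far: 0.146036.
Order-1 term: 1/12 · (-0.000910332 − (-0.0160000)) = 0.00125747.
Partial sum through k=1: 0.147293.
Order-2 term: −1/720 · (-6.46390e-05 − (-0.00768000)) = -1.05769e-05.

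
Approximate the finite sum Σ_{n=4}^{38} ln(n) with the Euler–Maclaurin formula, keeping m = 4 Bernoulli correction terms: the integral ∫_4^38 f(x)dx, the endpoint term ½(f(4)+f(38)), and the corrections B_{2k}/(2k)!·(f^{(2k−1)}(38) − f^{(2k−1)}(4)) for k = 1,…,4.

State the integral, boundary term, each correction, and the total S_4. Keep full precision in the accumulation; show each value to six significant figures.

S_4 ≈ 101.176

The integral term ∫_4^38 ln(x) dx = 98.6831.
Boundary: ½(f(4) + f(38)) = ½(1.38629 + 3.63759) = 2.51194.
So far: 101.195.
Correction k=1: B_{2}/2! · (f^{(1)}(38) − f^{(1)}(4)) = 1/12 · (0.0263158 − 0.250000) = -0.0186404.
Running total after k=1: 101.176.
Correction k=2: B_{4}/4! · (f^{(3)}(38) − f^{(3)}(4)) = −1/720 · (3.64485e-05 − 0.0312500) = 4.33522e-05.
Running total after k=2: 101.176.
Correction k=3: B_{6}/6! · (f^{(5)}(38) − f^{(5)}(4)) = 1/30240 · (3.02896e-07 − 0.0234375) = -7.75040e-07.
Running total after k=3: 101.176.
Correction k=4: B_{8}/8! · (f^{(7)}(38) − f^{(7)}(4)) = −1/1209600 · (6.29285e-09 − 0.0439453) = 3.63304e-08.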